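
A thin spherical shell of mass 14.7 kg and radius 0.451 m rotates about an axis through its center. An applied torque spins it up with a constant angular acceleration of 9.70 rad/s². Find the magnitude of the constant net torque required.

τ ≈ 19.3 N·m

I = (2/3)MR² = (2/3)(14.7)(0.451)² = 1.993 kg·m².
τ = Iα = (1.993)(9.700) = 19.34 N·m.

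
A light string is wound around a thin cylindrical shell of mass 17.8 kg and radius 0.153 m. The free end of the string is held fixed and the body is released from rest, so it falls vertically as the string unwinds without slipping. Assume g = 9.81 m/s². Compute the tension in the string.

Translation: Mg − T = Ma. Rotation about the center: TR = Iα with I = MR².
With a = αR: T = (I/R²)a = M a, so Mg = (1 + 1.000)Ma.
a = g/(1 + 1.000) = 9.81/2.000 = 4.905 m/s².
T = 1.000·M·a = (1.000)(17.8)(4.905) = 87.31 N.

T ≈ 87.3 N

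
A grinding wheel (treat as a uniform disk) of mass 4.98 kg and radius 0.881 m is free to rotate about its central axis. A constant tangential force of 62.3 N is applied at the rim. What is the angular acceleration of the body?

α ≈ 28.4 rad/s²

I = ½MR² = (1/2)(4.98)(0.881)² = 1.933 kg·m².
τ = F R = (62.3)(0.881) = 54.89 N·m.
Newton's second law for rotation, τ = Iα, gives α = τ/I = 54.89/1.933 = 28.40 rad/s².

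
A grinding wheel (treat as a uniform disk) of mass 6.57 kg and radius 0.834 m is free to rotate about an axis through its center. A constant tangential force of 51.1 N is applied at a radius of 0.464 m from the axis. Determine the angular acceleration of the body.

I = ½MR² = (1/2)(6.57)(0.834)² = 2.285 kg·m².
τ = F·r = (51.1)(0.464) = 23.71 N·m.
Newton's second law for rotation, τ = Iα, gives α = τ/I = 23.71/2.285 = 10.38 rad/s².

α ≈ 10.4 rad/s²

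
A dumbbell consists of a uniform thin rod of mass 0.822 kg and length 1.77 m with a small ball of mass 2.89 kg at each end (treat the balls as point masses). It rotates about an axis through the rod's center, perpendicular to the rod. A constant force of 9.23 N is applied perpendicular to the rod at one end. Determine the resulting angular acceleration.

I_rod = (1/12)ML² = (1/12)(0.822)(1.77)² = 0.2146 kg·m².
I_balls = 2·m·(L/2)² = 2(2.89)(0.8850)² = 4.527 kg·m².
Total I = 4.742 kg·m².
τ = F·(L/2) = (9.23)(0.885) = 8.169 N·m.
α = τ/I = 8.169/4.742 = 1.723 rad/s².

α ≈ 1.72 rad/s²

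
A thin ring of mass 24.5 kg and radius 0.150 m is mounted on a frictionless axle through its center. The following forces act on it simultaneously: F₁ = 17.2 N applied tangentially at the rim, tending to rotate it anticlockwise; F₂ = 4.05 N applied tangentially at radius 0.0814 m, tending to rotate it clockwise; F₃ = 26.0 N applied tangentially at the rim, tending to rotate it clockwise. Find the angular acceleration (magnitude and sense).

I = MR² = (24.5)(0.150)² = 0.5512 kg·m².
Taking anticlockwise as positive: τ₁ = +(17.2)(0.150) = +2.580 N·m; τ₂ = −(4.05)(0.0814) = −0.3297 N·m; τ₃ = −(26.0)(0.150) = −3.900 N·m.
Net torque τ = -1.650 N·m.
α = τ/I = -1.650/0.5512 = -2.993 rad/s².

α ≈ 2.99 rad/s², clockwise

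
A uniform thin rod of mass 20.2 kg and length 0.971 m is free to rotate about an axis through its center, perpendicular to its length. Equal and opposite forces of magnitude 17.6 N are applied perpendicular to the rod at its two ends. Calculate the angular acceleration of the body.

I = (1/12)ML² = (1/12)(20.2)(0.971)² = 1.587 kg·m².
The couple gives τ = F·(L/2) + F·(L/2) = F L = (17.6)(0.971) = 17.09 N·m.
Newton's second law for rotation, τ = Iα, gives α = τ/I = 17.09/1.587 = 10.77 rad/s².

α ≈ 10.8 rad/s²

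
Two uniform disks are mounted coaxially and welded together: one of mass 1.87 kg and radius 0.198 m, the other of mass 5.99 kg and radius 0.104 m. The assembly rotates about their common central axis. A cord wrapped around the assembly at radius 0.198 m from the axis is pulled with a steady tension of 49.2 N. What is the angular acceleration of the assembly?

α ≈ 141 rad/s²

I = ½M₁R₁² + ½M₂R₂² = ½(1.87)(0.198)² + ½(5.99)(0.104)² = 0.06905 kg·m².
τ = F r = (49.2)(0.198) = 9.742 N·m.
α = τ/I = 9.742/0.06905 = 141.1 rad/s².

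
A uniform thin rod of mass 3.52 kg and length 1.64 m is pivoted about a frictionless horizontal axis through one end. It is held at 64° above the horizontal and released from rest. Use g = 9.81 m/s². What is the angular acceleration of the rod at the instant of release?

About the pivot, I = (1/3)ML² = (1/3)(3.52)(1.64)² = 3.156 kg·m².
The weight acts at the center, a distance L/2 = 0.8200 m from the pivot; τ = Mg(L/2) cos 64° = 12.41 N·m.
α = τ/I = 12.41/3.156 = 3.933 rad/s².

α ≈ 3.93 rad/s²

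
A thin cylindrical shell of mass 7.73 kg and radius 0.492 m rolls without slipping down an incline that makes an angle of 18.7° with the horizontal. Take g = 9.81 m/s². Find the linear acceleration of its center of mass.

a ≈ 1.57 m/s²

Translation along the incline: Mg sinθ − f = Ma.
Rotation about the center: fR = Iα with I = MR². No-slip gives a = αR, so f = (I/R²)a = M a.
Substituting: Mg sinθ = (1 + 1.000)Ma, so a = g sinθ/(1 + 1.000) = (9.81) sin 18.7° / 2.000 = 1.573 m/s².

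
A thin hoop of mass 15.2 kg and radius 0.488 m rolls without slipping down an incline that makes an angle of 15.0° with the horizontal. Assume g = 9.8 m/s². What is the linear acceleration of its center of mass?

Translation along the incline: Mg sinθ − f = Ma.
Rotation about the center: fR = Iα with I = MR². No-slip gives a = αR, so f = (I/R²)a = M a.
Substituting: Mg sinθ = (1 + 1.000)Ma, so a = g sinθ/(1 + 1.000) = (9.8) sin 15.0° / 2.000 = 1.268 m/s².

a ≈ 1.27 m/s²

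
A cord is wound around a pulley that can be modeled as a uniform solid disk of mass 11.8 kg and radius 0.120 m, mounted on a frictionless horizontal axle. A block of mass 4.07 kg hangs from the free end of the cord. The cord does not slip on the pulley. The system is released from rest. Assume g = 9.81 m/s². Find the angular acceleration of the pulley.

I = ½MR² = (1/2)(11.8)(0.120)² = 0.08496 kg·m².
Block: mg − T = ma. Pulley: TR = Iα. No-slip: a = αR, so T = (I/R²)a = 5.900·a.
Then mg = (m + 5.900)a, so a = (4.07)(9.81)/(4.07 + 5.900) = 4.005 m/s².
α = a/R = 4.005/0.120 = 33.37 rad/s².

α ≈ 33.4 rad/s²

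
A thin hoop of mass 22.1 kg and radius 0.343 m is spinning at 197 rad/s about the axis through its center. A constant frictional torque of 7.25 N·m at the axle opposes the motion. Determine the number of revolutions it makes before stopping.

I = MR² = (22.1)(0.343)² = 2.600 kg·m².
The net torque has magnitude 7.25 N·m, opposing ω.
|α| = τ/I = 7.250/2.600 = 2.788 rad/s² (deceleration).
ω² = ω₀² − 2|α|θ with ω = 0 ⇒ θ = ω₀²/(2|α|) = 6959 rad = 1108 rev.

≈ 1110 revolutions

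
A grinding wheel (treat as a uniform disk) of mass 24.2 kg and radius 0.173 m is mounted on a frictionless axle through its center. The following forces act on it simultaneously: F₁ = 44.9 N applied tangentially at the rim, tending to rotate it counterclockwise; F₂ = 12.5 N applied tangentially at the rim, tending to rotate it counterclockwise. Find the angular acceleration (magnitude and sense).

I = ½MR² = (1/2)(24.2)(0.173)² = 0.3621 kg·m².
Taking counterclockwise as positive: τ₁ = +(44.9)(0.173) = +7.768 N·m; τ₂ = +(12.5)(0.173) = +2.162 N·m.
Net torque τ = 9.930 N·m.
α = τ/I = 9.930/0.3621 = 27.42 rad/s².

α ≈ 27.4 rad/s², counterclockwise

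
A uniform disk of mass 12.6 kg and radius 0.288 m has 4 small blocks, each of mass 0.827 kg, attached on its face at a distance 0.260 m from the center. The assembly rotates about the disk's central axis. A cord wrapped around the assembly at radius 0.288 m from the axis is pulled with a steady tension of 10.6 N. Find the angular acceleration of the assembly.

I_disk = ½MR² = ½(12.6)(0.288)² = 0.5225 kg·m².
I_blocks = 4·m·r² = 4(0.827)(0.260)² = 0.2236 kg·m².
Total I = 0.7462 kg·m².
τ = F r = (10.6)(0.288) = 3.053 N·m.
α = τ/I = 3.053/0.7462 = 4.091 rad/s².

α ≈ 4.09 rad/s²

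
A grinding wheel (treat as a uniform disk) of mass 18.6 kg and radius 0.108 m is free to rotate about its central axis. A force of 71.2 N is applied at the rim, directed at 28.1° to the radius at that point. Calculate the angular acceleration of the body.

α ≈ 33.4 rad/s²

I = ½MR² = (1/2)(18.6)(0.108)² = 0.1085 kg·m².
Only the tangential component produces torque: τ = F R sinθ = (71.2)(0.108) sin 28.1° = 3.622 N·m.
Newton's second law for rotation, τ = Iα, gives α = τ/I = 3.622/0.1085 = 33.39 rad/s².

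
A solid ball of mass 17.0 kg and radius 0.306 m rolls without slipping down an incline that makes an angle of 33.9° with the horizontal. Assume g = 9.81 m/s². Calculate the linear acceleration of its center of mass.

Translation along the incline: Mg sinθ − f = Ma.
Rotation about the center: fR = Iα with I = (2/5)MR². No-slip gives a = αR, so f = (I/R²)a = (2/5)M a.
Substituting: Mg sinθ = (1 + 0.4000)Ma, so a = g sinθ/(1 + 0.4000) = (9.81) sin 33.9° / 1.400 = 3.908 m/s².

a ≈ 3.91 m/s²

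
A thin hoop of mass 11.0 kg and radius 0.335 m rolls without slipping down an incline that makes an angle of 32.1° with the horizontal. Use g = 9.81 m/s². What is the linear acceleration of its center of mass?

a ≈ 2.61 m/s²

Translation along the incline: Mg sinθ − f = Ma.
Rotation about the center: fR = Iα with I = MR². No-slip gives a = αR, so f = (I/R²)a = M a.
Substituting: Mg sinθ = (1 + 1.000)Ma, so a = g sinθ/(1 + 1.000) = (9.81) sin 32.1° / 2.000 = 2.607 m/s².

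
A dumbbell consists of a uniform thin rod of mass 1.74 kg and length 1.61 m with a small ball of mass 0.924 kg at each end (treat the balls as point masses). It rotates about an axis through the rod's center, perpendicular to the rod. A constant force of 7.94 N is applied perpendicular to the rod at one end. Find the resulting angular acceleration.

I_rod = (1/12)ML² = (1/12)(1.74)(1.61)² = 0.3759 kg·m².
I_balls = 2·m·(L/2)² = 2(0.924)(0.8050)² = 1.198 kg·m².
Total I = 1.573 kg·m².
τ = F·(L/2) = (7.94)(0.805) = 6.392 N·m.
α = τ/I = 6.392/1.573 = 4.062 rad/s².

α ≈ 4.06 rad/s²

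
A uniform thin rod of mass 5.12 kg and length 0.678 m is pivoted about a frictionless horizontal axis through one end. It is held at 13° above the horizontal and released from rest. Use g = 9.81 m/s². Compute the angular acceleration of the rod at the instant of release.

About the pivot, I = (1/3)ML² = (1/3)(5.12)(0.678)² = 0.7845 kg·m².
The weight acts at the center, a distance L/2 = 0.3390 m from the pivot; τ = Mg(L/2) cos 13° = 16.59 N·m.
α = τ/I = 16.59/0.7845 = 21.15 rad/s².

α ≈ 21.1 rad/s²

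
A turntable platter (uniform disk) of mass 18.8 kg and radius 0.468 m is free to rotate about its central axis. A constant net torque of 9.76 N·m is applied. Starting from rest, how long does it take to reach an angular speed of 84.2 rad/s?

t ≈ 17.8 s

I = ½MR² = (1/2)(18.8)(0.468)² = 2.059 kg·m².
α = τ/I = 9.76/2.059 = 4.741 rad/s².
ω = αt ⇒ t = ω/α = 84.2/4.741 = 17.76 s.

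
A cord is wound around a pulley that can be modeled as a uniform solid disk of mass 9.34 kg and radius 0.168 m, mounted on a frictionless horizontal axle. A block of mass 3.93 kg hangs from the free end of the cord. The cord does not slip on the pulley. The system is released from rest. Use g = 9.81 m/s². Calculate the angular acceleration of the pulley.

α ≈ 26.7 rad/s²

I = ½MR² = (1/2)(9.34)(0.168)² = 0.1318 kg·m².
Block: mg − T = ma. Pulley: TR = Iα. No-slip: a = αR, so T = (I/R²)a = 4.670·a.
Then mg = (m + 4.670)a, so a = (3.93)(9.81)/(3.93 + 4.670) = 4.483 m/s².
α = a/R = 4.483/0.168 = 26.68 rad/s².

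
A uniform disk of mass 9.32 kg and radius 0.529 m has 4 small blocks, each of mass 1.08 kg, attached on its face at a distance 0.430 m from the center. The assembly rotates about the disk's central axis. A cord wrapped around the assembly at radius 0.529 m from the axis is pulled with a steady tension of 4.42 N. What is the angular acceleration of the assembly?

I_disk = ½MR² = ½(9.32)(0.529)² = 1.304 kg·m².
I_blocks = 4·m·r² = 4(1.08)(0.430)² = 0.7988 kg·m².
Total I = 2.103 kg·m².
τ = F r = (4.42)(0.529) = 2.338 N·m.
α = τ/I = 2.338/2.103 = 1.112 rad/s².

α ≈ 1.11 rad/s²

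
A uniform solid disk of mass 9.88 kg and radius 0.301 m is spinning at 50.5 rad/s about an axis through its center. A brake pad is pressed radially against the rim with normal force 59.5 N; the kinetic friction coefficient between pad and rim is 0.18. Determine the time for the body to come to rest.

t ≈ 7.01 s

I = ½MR² = (1/2)(9.88)(0.301)² = 0.4476 kg·m².
Friction force f = μN = (0.18)(59.5) = 10.71 N at the rim; torque magnitude τ = fR = 3.224 N·m, opposing ω.
|α| = τ/I = 3.224/0.4476 = 7.203 rad/s² (deceleration).
0 = ω₀ − |α|t ⇒ t = ω₀/|α| = 50.5/7.203 = 7.011 s.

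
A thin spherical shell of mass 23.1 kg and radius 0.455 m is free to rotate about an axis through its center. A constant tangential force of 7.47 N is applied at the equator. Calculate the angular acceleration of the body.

I = (2/3)MR² = (2/3)(23.1)(0.455)² = 3.188 kg·m².
τ = F R = (7.47)(0.455) = 3.399 N·m.
Newton's second law for rotation, τ = Iα, gives α = τ/I = 3.399/3.188 = 1.066 rad/s².

α ≈ 1.07 rad/s²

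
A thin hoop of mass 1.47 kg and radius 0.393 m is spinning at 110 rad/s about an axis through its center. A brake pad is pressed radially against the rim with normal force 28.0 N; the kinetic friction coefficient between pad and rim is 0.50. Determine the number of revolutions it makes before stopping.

I = MR² = (1.47)(0.393)² = 0.2270 kg·m².
Friction force f = μN = (0.50)(28.0) = 14.00 N at the rim; torque magnitude τ = fR = 5.502 N·m, opposing ω.
|α| = τ/I = 5.502/0.2270 = 24.23 rad/s² (deceleration).
ω² = ω₀² − 2|α|θ with ω = 0 ⇒ θ = ω₀²/(2|α|) = 249.7 rad = 39.73 rev.

≈ 39.7 revolutions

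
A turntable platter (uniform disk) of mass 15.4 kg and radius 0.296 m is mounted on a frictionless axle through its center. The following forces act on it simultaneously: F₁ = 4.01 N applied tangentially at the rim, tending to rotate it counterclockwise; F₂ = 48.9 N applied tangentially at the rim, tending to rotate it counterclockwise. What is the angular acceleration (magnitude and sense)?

α ≈ 23.2 rad/s², counterclockwise

I = ½MR² = (1/2)(15.4)(0.296)² = 0.6746 kg·m².
Taking counterclockwise as positive: τ₁ = +(4.01)(0.296) = +1.187 N·m; τ₂ = +(48.9)(0.296) = +14.47 N·m.
Net torque τ = 15.66 N·m.
α = τ/I = 15.66/0.6746 = 23.21 rad/s².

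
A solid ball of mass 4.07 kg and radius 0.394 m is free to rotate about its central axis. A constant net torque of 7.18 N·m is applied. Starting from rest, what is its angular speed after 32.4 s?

I = (2/5)MR² = (2/5)(4.07)(0.394)² = 0.2527 kg·m².
α = τ/I = 7.18/0.2527 = 28.41 rad/s².
ω = ω₀ + αt = 0 + (28.41)(32.4) = 920.5 rad/s.

ω ≈ 920 rad/s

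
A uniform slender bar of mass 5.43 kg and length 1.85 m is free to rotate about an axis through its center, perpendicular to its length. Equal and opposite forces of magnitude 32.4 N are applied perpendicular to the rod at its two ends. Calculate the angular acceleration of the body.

I = (1/12)ML² = (1/12)(5.43)(1.85)² = 1.549 kg·m².
The couple gives τ = F·(L/2) + F·(L/2) = F L = (32.4)(1.85) = 59.94 N·m.
From τ = Iα: α = 59.94/1.549 = 38.70 rad/s².

α ≈ 38.7 rad/s²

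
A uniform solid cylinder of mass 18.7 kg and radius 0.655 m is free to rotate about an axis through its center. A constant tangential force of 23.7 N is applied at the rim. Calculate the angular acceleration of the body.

I = ½MR² = (1/2)(18.7)(0.655)² = 4.011 kg·m².
τ = F R = (23.7)(0.655) = 15.52 N·m.
Newton's second law for rotation, τ = Iα, gives α = τ/I = 15.52/4.011 = 3.870 rad/s².

α ≈ 3.87 rad/s²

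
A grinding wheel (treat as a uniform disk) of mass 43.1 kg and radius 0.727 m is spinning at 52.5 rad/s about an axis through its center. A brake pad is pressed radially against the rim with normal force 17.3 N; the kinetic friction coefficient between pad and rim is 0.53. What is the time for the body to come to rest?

t ≈ 89.7 s

I = ½MR² = (1/2)(43.1)(0.727)² = 11.39 kg·m².
Friction force f = μN = (0.53)(17.3) = 9.169 N at the rim; torque magnitude τ = fR = 6.666 N·m, opposing ω.
|α| = τ/I = 6.666/11.39 = 0.5852 rad/s² (deceleration).
0 = ω₀ − |α|t ⇒ t = ω₀/|α| = 52.5/0.5852 = 89.71 s.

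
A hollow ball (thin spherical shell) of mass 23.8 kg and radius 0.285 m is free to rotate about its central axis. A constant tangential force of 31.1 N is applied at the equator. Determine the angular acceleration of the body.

α ≈ 6.88 rad/s²

I = (2/3)MR² = (2/3)(23.8)(0.285)² = 1.289 kg·m².
τ = F R = (31.1)(0.285) = 8.864 N·m.
From τ = Iα: α = 8.864/1.289 = 6.877 rad/s².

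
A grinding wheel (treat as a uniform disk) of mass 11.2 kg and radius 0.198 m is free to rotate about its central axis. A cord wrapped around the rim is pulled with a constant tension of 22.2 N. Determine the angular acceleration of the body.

I = ½MR² = (1/2)(11.2)(0.198)² = 0.2195 kg·m².
τ = F R = (22.2)(0.198) = 4.396 N·m.
Newton's second law for rotation, τ = Iα, gives α = τ/I = 4.396/0.2195 = 20.02 rad/s².

α ≈ 20.0 rad/s²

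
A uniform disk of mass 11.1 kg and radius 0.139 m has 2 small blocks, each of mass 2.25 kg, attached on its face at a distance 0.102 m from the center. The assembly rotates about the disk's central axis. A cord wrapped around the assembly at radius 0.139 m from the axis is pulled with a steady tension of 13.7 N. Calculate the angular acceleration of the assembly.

I_disk = ½MR² = ½(11.1)(0.139)² = 0.1072 kg·m².
I_blocks = 2·m·r² = 2(2.25)(0.102)² = 0.04682 kg·m².
Total I = 0.1540 kg·m².
τ = F r = (13.7)(0.139) = 1.904 N·m.
α = τ/I = 1.904/0.1540 = 12.36 rad/s².

α ≈ 12.4 rad/s²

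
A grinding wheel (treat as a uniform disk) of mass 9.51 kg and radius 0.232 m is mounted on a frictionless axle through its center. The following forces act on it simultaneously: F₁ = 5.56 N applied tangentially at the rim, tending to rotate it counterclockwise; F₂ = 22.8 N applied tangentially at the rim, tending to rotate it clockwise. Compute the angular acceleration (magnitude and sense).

I = ½MR² = (1/2)(9.51)(0.232)² = 0.2559 kg·m².
Taking counterclockwise as positive: τ₁ = +(5.56)(0.232) = +1.290 N·m; τ₂ = −(22.8)(0.232) = −5.290 N·m.
Net torque τ = -4.000 N·m.
α = τ/I = -4.000/0.2559 = -15.63 rad/s².

α ≈ 15.6 rad/s², clockwise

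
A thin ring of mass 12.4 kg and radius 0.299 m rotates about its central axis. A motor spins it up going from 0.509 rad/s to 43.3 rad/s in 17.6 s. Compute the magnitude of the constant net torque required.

I = MR² = (12.4)(0.299)² = 1.109 kg·m².
α = Δω/Δt = (43.3 − 0.509)/17.6 = 2.431 rad/s².
τ = Iα = (1.109)(2.431) = 2.695 N·m.

τ ≈ 2.70 N·m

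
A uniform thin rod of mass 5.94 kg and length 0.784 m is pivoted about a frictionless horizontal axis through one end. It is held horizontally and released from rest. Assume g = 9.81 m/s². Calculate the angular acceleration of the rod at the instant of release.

α ≈ 18.8 rad/s²

About the pivot, I = (1/3)ML² = (1/3)(5.94)(0.784)² = 1.217 kg·m².
The weight acts at the center, a distance L/2 = 0.3920 m from the pivot; τ = Mg(L/2) = 22.84 N·m.
α = τ/I = 22.84/1.217 = 18.77 rad/s².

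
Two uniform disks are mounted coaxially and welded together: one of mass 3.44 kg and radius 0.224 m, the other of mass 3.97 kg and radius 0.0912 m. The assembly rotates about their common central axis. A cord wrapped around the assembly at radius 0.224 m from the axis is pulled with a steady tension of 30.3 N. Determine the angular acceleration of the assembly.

α ≈ 66.0 rad/s²

I = ½M₁R₁² + ½M₂R₂² = ½(3.44)(0.224)² + ½(3.97)(0.0912)² = 0.1028 kg·m².
τ = F r = (30.3)(0.224) = 6.787 N·m.
α = τ/I = 6.787/0.1028 = 66.02 rad/s².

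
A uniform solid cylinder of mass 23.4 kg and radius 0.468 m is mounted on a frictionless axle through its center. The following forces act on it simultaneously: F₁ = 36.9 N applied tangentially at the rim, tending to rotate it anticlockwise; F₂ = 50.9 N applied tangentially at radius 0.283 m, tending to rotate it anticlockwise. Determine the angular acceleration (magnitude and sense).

I = ½MR² = (1/2)(23.4)(0.468)² = 2.563 kg·m².
Taking anticlockwise as positive: τ₁ = +(36.9)(0.468) = +17.27 N·m; τ₂ = +(50.9)(0.283) = +14.40 N·m.
Net torque τ = 31.67 N·m.
α = τ/I = 31.67/2.563 = 12.36 rad/s².

α ≈ 12.4 rad/s², anticlockwise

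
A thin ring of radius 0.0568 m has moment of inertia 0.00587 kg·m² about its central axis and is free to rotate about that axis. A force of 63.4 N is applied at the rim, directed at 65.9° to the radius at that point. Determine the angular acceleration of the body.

Only the tangential component produces torque: τ = F R sinθ = (63.4)(0.0568) sin 65.9° = 3.287 N·m.
From τ = Iα: α = 3.287/0.005870 = 560.0 rad/s².

α ≈ 560 rad/s²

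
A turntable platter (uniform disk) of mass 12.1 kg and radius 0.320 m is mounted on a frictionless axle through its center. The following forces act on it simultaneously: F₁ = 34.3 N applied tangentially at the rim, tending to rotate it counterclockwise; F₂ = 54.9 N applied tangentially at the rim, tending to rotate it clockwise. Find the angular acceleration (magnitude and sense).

I = ½MR² = (1/2)(12.1)(0.320)² = 0.6195 kg·m².
Taking counterclockwise as positive: τ₁ = +(34.3)(0.320) = +10.98 N·m; τ₂ = −(54.9)(0.320) = −17.57 N·m.
Net torque τ = -6.592 N·m.
α = τ/I = -6.592/0.6195 = -10.64 rad/s².

α ≈ 10.6 rad/s², clockwise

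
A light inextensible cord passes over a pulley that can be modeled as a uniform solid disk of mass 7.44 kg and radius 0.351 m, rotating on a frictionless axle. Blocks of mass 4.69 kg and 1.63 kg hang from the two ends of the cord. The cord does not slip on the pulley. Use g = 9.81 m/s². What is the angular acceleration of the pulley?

α ≈ 8.52 rad/s²

I = ½MR² = (1/2)(7.44)(0.351)² = 0.4583 kg·m².
Heavier block: m₁g − T₁ = m₁a. Lighter block: T₂ − m₂g = m₂a.
Pulley: (T₁ − T₂)R = Iα = I(a/R), so T₁ − T₂ = (I/R²)a = (1/2)M_p a = 3.720·a.
Adding the three: (m₁ − m₂)g = (m₁ + m₂ + 3.720)a, so a = (4.69 − 1.63)(9.81)/(4.69 + 1.63 + 3.720) = 2.990 m/s².
α = a/R = 2.990/0.351 = 8.518 rad/s².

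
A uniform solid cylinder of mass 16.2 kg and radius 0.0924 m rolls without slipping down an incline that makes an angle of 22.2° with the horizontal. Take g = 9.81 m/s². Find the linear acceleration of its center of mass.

a ≈ 2.47 m/s²

Translation along the incline: Mg sinθ − f = Ma.
Rotation about the center: fR = Iα with I = ½MR². No-slip gives a = αR, so f = (I/R²)a = (1/2)M a.
Substituting: Mg sinθ = (1 + 0.5000)Ma, so a = g sinθ/(1 + 0.5000) = (9.81) sin 22.2° / 1.500 = 2.471 m/s².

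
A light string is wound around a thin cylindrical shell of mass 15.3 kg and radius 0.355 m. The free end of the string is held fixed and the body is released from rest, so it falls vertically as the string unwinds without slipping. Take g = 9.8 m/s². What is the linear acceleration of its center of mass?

a ≈ 4.90 m/s²

Translation: Mg − T = Ma. Rotation about the center: TR = Iα with I = MR².
With a = αR: T = (I/R²)a = M a, so Mg = (1 + 1.000)Ma.
a = g/(1 + 1.000) = 9.8/2.000 = 4.900 m/s².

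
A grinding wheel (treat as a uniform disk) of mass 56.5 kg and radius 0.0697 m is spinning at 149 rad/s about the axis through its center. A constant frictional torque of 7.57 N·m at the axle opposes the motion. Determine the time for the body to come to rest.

t ≈ 2.70 s

I = ½MR² = (1/2)(56.5)(0.0697)² = 0.1372 kg·m².
The net torque has magnitude 7.57 N·m, opposing ω.
|α| = τ/I = 7.570/0.1372 = 55.16 rad/s² (deceleration).
0 = ω₀ − |α|t ⇒ t = ω₀/|α| = 149/55.16 = 2.701 s.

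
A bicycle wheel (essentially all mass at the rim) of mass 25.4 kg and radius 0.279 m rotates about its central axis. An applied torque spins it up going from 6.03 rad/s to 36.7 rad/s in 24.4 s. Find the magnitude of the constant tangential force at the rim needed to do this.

F ≈ 8.91 N

I = MR² = (25.4)(0.279)² = 1.977 kg·m².
α = Δω/Δt = (36.7 − 6.03)/24.4 = 1.257 rad/s².
The required torque is τ = Iα = (1.977)(1.257) = 2.485 N·m.
A tangential force at the rim gives τ = FR, so F = τ/R = 2.485/0.279 = 8.908 N.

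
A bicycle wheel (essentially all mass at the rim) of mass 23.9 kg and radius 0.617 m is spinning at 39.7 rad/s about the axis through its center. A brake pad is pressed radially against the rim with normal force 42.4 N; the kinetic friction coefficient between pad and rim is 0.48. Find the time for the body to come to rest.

t ≈ 28.8 s

I = MR² = (23.9)(0.617)² = 9.098 kg·m².
Friction force f = μN = (0.48)(42.4) = 20.35 N at the rim; torque magnitude τ = fR = 12.56 N·m, opposing ω.
|α| = τ/I = 12.56/9.098 = 1.380 rad/s² (deceleration).
0 = ω₀ − |α|t ⇒ t = ω₀/|α| = 39.7/1.380 = 28.77 s.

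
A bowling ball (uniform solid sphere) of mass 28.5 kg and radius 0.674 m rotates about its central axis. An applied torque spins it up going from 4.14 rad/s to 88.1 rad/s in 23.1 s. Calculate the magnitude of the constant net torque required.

τ ≈ 18.8 N·m

I = (2/5)MR² = (2/5)(28.5)(0.674)² = 5.179 kg·m².
α = Δω/Δt = (88.1 − 4.14)/23.1 = 3.635 rad/s².
τ = Iα = (5.179)(3.635) = 18.82 N·m.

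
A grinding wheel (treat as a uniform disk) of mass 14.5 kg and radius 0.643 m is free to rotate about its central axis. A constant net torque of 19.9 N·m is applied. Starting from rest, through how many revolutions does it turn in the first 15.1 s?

I = ½MR² = (1/2)(14.5)(0.643)² = 2.998 kg·m².
α = τ/I = 19.9/2.998 = 6.639 rad/s².
θ = ½αt² = ½(6.639)(15.1)² = 756.9 rad.
Revolutions = θ/(2π) = 120.5.

≈ 120 revolutions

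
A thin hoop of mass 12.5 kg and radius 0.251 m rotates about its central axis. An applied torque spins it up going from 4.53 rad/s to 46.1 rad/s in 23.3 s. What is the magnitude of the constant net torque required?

τ ≈ 1.41 N·m

I = MR² = (12.5)(0.251)² = 0.7875 kg·m².
α = Δω/Δt = (46.1 − 4.53)/23.3 = 1.784 rad/s².
τ = Iα = (0.7875)(1.784) = 1.405 N·m.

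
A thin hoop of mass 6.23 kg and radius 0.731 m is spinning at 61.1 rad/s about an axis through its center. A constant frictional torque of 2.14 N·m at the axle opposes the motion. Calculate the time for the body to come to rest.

I = MR² = (6.23)(0.731)² = 3.329 kg·m².
The net torque has magnitude 2.14 N·m, opposing ω.
|α| = τ/I = 2.140/3.329 = 0.6428 rad/s² (deceleration).
0 = ω₀ − |α|t ⇒ t = ω₀/|α| = 61.1/0.6428 = 95.05 s.

t ≈ 95.0 s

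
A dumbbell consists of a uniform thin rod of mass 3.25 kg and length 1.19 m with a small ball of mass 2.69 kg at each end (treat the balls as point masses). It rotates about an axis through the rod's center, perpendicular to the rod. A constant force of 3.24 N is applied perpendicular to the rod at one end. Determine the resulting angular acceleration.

I_rod = (1/12)ML² = (1/12)(3.25)(1.19)² = 0.3835 kg·m².
I_balls = 2·m·(L/2)² = 2(2.69)(0.5950)² = 1.905 kg·m².
Total I = 2.288 kg·m².
τ = F·(L/2) = (3.24)(0.595) = 1.928 N·m.
α = τ/I = 1.928/2.288 = 0.8425 rad/s².

α ≈ 0.843 rad/s²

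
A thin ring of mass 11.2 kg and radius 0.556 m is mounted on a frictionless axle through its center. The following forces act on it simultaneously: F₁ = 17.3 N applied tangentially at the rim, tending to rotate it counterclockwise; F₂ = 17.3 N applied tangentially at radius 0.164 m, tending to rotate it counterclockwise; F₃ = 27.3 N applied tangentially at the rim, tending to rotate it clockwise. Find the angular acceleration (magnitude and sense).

α ≈ 0.786 rad/s², clockwise

I = MR² = (11.2)(0.556)² = 3.462 kg·m².
Taking counterclockwise as positive: τ₁ = +(17.3)(0.556) = +9.619 N·m; τ₂ = +(17.3)(0.164) = +2.837 N·m; τ₃ = −(27.3)(0.556) = −15.18 N·m.
Net torque τ = -2.723 N·m.
α = τ/I = -2.723/3.462 = -0.7864 rad/s².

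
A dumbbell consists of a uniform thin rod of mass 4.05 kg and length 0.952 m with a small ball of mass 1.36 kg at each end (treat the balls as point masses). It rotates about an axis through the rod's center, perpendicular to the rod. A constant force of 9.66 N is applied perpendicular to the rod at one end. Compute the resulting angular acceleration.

α ≈ 4.99 rad/s²

I_rod = (1/12)ML² = (1/12)(4.05)(0.952)² = 0.3059 kg·m².
I_balls = 2·m·(L/2)² = 2(1.36)(0.4760)² = 0.6163 kg·m².
Total I = 0.9222 kg·m².
τ = F·(L/2) = (9.66)(0.476) = 4.598 N·m.
α = τ/I = 4.598/0.9222 = 4.986 rad/s².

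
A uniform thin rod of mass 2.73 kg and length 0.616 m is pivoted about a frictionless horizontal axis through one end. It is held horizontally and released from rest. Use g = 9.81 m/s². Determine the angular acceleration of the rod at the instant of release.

About the pivot, I = (1/3)ML² = (1/3)(2.73)(0.616)² = 0.3453 kg·m².
The weight acts at the center, a distance L/2 = 0.3080 m from the pivot; τ = Mg(L/2) = 8.249 N·m.
α = τ/I = 8.249/0.3453 = 23.89 rad/s².

α ≈ 23.9 rad/s²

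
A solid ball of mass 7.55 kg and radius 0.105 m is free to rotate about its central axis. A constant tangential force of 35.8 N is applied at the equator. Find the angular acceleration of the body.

I = (2/5)MR² = (2/5)(7.55)(0.105)² = 0.03330 kg·m².
τ = F R = (35.8)(0.105) = 3.759 N·m.
From τ = Iα: α = 3.759/0.03330 = 112.9 rad/s².

α ≈ 113 rad/s²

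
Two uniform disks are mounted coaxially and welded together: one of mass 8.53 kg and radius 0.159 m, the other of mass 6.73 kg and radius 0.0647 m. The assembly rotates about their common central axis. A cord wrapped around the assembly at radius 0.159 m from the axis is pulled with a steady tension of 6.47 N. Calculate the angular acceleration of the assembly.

α ≈ 8.44 rad/s²

I = ½M₁R₁² + ½M₂R₂² = ½(8.53)(0.159)² + ½(6.73)(0.0647)² = 0.1219 kg·m².
τ = F r = (6.47)(0.159) = 1.029 N·m.
α = τ/I = 1.029/0.1219 = 8.438 rad/s².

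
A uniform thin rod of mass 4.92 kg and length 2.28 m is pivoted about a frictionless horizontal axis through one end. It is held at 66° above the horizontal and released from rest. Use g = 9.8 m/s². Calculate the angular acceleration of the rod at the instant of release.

About the pivot, I = (1/3)ML² = (1/3)(4.92)(2.28)² = 8.525 kg·m².
The weight acts at the center, a distance L/2 = 1.140 m from the pivot; τ = Mg(L/2) cos 66° = 22.36 N·m.
α = τ/I = 22.36/8.525 = 2.622 rad/s².
(Equivalently α = (3g/(2L)) cos 66° = 2.622 rad/s².)

α ≈ 2.62 rad/s²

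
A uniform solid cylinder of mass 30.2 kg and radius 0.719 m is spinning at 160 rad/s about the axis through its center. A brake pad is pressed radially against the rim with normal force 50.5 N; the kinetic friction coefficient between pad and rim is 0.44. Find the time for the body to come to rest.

I = ½MR² = (1/2)(30.2)(0.719)² = 7.806 kg·m².
Friction force f = μN = (0.44)(50.5) = 22.22 N at the rim; torque magnitude τ = fR = 15.98 N·m, opposing ω.
|α| = τ/I = 15.98/7.806 = 2.047 rad/s² (deceleration).
0 = ω₀ − |α|t ⇒ t = ω₀/|α| = 160/2.047 = 78.18 s.

t ≈ 78.2 s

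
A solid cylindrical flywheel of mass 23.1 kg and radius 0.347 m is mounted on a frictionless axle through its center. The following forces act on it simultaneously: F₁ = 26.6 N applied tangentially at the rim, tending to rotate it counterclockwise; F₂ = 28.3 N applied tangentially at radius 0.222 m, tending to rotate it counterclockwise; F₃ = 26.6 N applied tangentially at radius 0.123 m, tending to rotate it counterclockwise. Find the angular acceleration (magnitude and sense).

α ≈ 13.5 rad/s², counterclockwise

I = ½MR² = (1/2)(23.1)(0.347)² = 1.391 kg·m².
Taking counterclockwise as positive: τ₁ = +(26.6)(0.347) = +9.230 N·m; τ₂ = +(28.3)(0.222) = +6.283 N·m; τ₃ = +(26.6)(0.123) = +3.272 N·m.
Net torque τ = 18.78 N·m.
α = τ/I = 18.78/1.391 = 13.51 rad/s².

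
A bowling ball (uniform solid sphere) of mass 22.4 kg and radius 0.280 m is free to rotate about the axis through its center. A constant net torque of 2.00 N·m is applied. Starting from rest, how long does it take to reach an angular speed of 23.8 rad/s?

t ≈ 8.36 s

I = (2/5)MR² = (2/5)(22.4)(0.280)² = 0.7025 kg·m².
α = τ/I = 2.00/0.7025 = 2.847 rad/s².
ω = αt ⇒ t = ω/α = 23.8/2.847 = 8.359 s.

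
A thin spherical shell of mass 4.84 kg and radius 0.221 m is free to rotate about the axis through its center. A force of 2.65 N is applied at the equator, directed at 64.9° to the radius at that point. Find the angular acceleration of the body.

I = (2/3)MR² = (2/3)(4.84)(0.221)² = 0.1576 kg·m².
Only the tangential component produces torque: τ = F R sinθ = (2.65)(0.221) sin 64.9° = 0.5303 N·m.
From τ = Iα: α = 0.5303/0.1576 = 3.365 rad/s².

α ≈ 3.37 rad/s²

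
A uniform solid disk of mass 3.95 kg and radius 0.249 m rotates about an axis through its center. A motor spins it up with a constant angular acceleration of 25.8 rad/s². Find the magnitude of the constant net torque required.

I = ½MR² = (1/2)(3.95)(0.249)² = 0.1225 kg·m².
τ = Iα = (0.1225)(25.80) = 3.159 N·m.

τ ≈ 3.16 N·m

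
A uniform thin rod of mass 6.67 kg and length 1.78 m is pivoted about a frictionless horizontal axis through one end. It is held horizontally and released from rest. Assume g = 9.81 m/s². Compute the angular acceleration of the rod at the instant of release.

α ≈ 8.27 rad/s²

About the pivot, I = (1/3)ML² = (1/3)(6.67)(1.78)² = 7.044 kg·m².
The weight acts at the center, a distance L/2 = 0.8900 m from the pivot; τ = Mg(L/2) = 58.24 N·m.
α = τ/I = 58.24/7.044 = 8.267 rad/s².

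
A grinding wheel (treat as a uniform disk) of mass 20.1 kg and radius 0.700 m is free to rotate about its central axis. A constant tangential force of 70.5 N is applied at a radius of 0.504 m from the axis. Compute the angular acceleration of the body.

α ≈ 7.22 rad/s²

I = ½MR² = (1/2)(20.1)(0.700)² = 4.925 kg·m².
τ = F·r = (70.5)(0.504) = 35.53 N·m.
Newton's second law for rotation, τ = Iα, gives α = τ/I = 35.53/4.925 = 7.215 rad/s².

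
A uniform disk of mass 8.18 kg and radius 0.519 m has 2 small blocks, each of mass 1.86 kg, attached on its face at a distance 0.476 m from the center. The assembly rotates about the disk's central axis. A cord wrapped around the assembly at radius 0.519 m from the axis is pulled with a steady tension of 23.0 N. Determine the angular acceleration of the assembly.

α ≈ 6.14 rad/s²

I_disk = ½MR² = ½(8.18)(0.519)² = 1.102 kg·m².
I_blocks = 2·m·r² = 2(1.86)(0.476)² = 0.8429 kg·m².
Total I = 1.945 kg·m².
τ = F r = (23.0)(0.519) = 11.94 N·m.
α = τ/I = 11.94/1.945 = 6.139 rad/s².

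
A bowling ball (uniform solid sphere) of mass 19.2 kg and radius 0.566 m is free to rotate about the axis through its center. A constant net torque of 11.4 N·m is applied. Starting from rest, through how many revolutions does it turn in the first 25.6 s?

I = (2/5)MR² = (2/5)(19.2)(0.566)² = 2.460 kg·m².
α = τ/I = 11.4/2.460 = 4.634 rad/s².
θ = ½αt² = ½(4.634)(25.6)² = 1518 rad.
Revolutions = θ/(2π) = 241.6.

≈ 242 revolutions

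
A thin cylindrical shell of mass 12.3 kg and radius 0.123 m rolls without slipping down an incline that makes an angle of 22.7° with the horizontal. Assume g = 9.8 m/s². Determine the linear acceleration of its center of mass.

a ≈ 1.89 m/s²

Translation along the incline: Mg sinθ − f = Ma.
Rotation about the center: fR = Iα with I = MR². No-slip gives a = αR, so f = (I/R²)a = M a.
Substituting: Mg sinθ = (1 + 1.000)Ma, so a = g sinθ/(1 + 1.000) = (9.8) sin 22.7° / 2.000 = 1.891 m/s².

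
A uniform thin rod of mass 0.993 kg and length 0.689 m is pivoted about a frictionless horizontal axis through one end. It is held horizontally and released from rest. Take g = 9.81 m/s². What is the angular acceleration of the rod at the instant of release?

About the pivot, I = (1/3)ML² = (1/3)(0.993)(0.689)² = 0.1571 kg·m².
The weight acts at the center, a distance L/2 = 0.3445 m from the pivot; τ = Mg(L/2) = 3.356 N·m.
α = τ/I = 3.356/0.1571 = 21.36 rad/s².

α ≈ 21.4 rad/s²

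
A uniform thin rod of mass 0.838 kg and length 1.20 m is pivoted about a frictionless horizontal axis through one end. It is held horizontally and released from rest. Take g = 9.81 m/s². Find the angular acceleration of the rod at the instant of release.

About the pivot, I = (1/3)ML² = (1/3)(0.838)(1.20)² = 0.4022 kg·m².
The weight acts at the center, a distance L/2 = 0.6000 m from the pivot; τ = Mg(L/2) = 4.932 N·m.
α = τ/I = 4.932/0.4022 = 12.26 rad/s².
(Equivalently α = (3g/(2L)) = 12.26 rad/s².)

α ≈ 12.3 rad/s²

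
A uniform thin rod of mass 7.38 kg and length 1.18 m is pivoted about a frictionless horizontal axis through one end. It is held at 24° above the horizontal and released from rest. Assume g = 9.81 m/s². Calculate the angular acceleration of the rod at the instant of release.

α ≈ 11.4 rad/s²

About the pivot, I = (1/3)ML² = (1/3)(7.38)(1.18)² = 3.425 kg·m².
The weight acts at the center, a distance L/2 = 0.5900 m from the pivot; τ = Mg(L/2) cos 24° = 39.02 N·m.
α = τ/I = 39.02/3.425 = 11.39 rad/s².
(Equivalently α = (3g/(2L)) cos 24° = 11.39 rad/s².)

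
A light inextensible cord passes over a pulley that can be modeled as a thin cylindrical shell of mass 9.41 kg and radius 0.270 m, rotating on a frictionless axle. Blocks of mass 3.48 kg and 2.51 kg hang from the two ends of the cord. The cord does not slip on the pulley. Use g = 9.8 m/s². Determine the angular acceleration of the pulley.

α ≈ 2.29 rad/s²

I = MR² = (9.41)(0.270)² = 0.6860 kg·m².
Heavier block: m₁g − T₁ = m₁a. Lighter block: T₂ − m₂g = m₂a.
Pulley: (T₁ − T₂)R = Iα = I(a/R), so T₁ − T₂ = (I/R²)a = 1·M_p a = 9.410·a.
Adding the three: (m₁ − m₂)g = (m₁ + m₂ + 9.410)a, so a = (3.48 − 2.51)(9.8)/(3.48 + 2.51 + 9.410) = 0.6173 m/s².
α = a/R = 0.6173/0.270 = 2.286 rad/s².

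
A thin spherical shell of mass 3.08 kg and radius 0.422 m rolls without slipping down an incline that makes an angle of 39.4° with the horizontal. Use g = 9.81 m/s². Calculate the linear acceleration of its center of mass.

Translation along the incline: Mg sinθ − f = Ma.
Rotation about the center: fR = Iα with I = (2/3)MR². No-slip gives a = αR, so f = (I/R²)a = (2/3)M a.
Substituting: Mg sinθ = (1 + 0.6667)Ma, so a = g sinθ/(1 + 0.6667) = (9.81) sin 39.4° / 1.667 = 3.736 m/s².

a ≈ 3.74 m/s²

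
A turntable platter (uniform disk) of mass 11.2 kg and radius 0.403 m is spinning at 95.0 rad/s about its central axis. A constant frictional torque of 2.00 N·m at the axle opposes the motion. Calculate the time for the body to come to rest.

t ≈ 43.2 s

I = ½MR² = (1/2)(11.2)(0.403)² = 0.9095 kg·m².
The net torque has magnitude 2.00 N·m, opposing ω.
|α| = τ/I = 2.000/0.9095 = 2.199 rad/s² (deceleration).
0 = ω₀ − |α|t ⇒ t = ω₀/|α| = 95.0/2.199 = 43.20 s.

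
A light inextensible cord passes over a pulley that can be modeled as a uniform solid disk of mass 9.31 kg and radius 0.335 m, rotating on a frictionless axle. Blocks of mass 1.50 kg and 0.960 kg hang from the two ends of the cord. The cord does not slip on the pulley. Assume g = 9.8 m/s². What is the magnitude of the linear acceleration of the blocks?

I = ½MR² = (1/2)(9.31)(0.335)² = 0.5224 kg·m².
Heavier block: m₁g − T₁ = m₁a. Lighter block: T₂ − m₂g = m₂a.
Pulley: (T₁ − T₂)R = Iα = I(a/R), so T₁ − T₂ = (I/R²)a = (1/2)M_p a = 4.655·a.
Adding the three: (m₁ − m₂)g = (m₁ + m₂ + 4.655)a, so a = (1.50 − 0.960)(9.8)/(1.50 + 0.960 + 4.655) = 0.7438 m/s².

a ≈ 0.744 m/s²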